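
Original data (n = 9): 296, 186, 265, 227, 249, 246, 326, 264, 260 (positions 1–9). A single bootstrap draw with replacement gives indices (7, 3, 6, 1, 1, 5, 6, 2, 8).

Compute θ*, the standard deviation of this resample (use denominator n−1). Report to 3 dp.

θ* = 40.077

Resample values: 326, 265, 246, 296, 296, 249, 246, 186, 264.
Mean = 263.7778; sum of squared deviations = 12849.5556
s² = 12849.5556 / 8 = 1606.1944
s = √1606.1944 = 40.077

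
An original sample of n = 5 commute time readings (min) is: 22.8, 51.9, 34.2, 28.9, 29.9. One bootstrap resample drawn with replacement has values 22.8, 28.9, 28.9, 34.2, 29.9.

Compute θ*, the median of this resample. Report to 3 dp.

θ* = 28.900

Sorted: 22.8, 28.9, 28.9, 29.9, 34.2
Median = middle value = 28.900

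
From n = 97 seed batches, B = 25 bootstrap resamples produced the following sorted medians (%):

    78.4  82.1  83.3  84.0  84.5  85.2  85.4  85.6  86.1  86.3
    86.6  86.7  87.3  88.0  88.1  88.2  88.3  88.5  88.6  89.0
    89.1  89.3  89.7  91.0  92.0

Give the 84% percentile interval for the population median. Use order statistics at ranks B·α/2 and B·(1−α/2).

α = 0.16; lower rank = 25 × 0.080 = 2; upper rank = 25 × 0.920 = 23.
The 2nd smallest replicate is 82.1; the 23rd is 89.7.

(82.1, 89.7)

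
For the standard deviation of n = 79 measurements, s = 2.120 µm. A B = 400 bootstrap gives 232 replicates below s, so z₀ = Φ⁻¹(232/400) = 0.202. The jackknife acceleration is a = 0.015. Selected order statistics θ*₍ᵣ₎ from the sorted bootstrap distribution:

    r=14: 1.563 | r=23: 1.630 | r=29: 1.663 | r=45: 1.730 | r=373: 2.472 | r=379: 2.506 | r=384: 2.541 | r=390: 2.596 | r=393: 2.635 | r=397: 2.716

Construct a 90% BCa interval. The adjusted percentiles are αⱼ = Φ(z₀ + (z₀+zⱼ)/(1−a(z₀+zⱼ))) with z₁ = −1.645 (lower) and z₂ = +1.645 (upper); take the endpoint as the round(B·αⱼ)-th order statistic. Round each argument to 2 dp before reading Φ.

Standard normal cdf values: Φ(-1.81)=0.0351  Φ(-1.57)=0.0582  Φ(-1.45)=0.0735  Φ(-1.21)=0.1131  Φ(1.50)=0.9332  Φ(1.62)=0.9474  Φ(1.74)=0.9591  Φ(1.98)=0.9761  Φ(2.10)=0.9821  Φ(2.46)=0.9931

(1.730, 2.635)

Lower: z₀ + z₁ = 0.202 + (-1.645) = -1.443; 1 − a(z₀+z₁) = 1 − (0.015)(-1.443) = 1.0216; argument = 0.202 + (-1.443)/1.0216 = -1.2104 → -1.21.
α₁ = Φ(-1.21) = 0.1131; rank = round(400 × 0.1131) = 45; θ*₍45₎ = 1.730.
Upper: z₀ + z₂ = 1.847; 1 − a(z₀+z₂) = 0.9723; argument = 2.1016 → 2.10; α₂ = 0.9821; rank = 393; θ*₍393₎ = 2.635.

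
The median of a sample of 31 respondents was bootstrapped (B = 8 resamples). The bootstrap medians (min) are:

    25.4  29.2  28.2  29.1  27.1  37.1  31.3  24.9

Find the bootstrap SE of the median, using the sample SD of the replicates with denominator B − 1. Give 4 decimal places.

SE* = 3.8722

Bootstrap SE is the standard deviation of the 8 replicate medians.
Mean of replicates: (25.4 + 29.2 + 28.2 + 29.1 + 27.1 + 37.1 + 31.3 + 24.9) / 8 = 232.30000 / 8 = 29.03750
Sum of squared deviations: (−3.63750)² + (+0.16250)² + (−0.83750)² + (+0.06250)² + (−1.93750)² + (+8.06250)² + (+2.26250)² + (−4.13750)² = 104.95875
Variance = 104.95875 / 7 = 14.99411
SE* = √14.99411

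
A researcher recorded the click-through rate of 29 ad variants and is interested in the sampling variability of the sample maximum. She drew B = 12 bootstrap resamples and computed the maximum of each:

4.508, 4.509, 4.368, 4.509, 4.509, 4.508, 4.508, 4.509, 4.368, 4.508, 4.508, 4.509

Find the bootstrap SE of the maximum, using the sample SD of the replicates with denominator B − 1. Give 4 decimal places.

SE* = 0.0547

Bootstrap SE is the standard deviation of the 12 replicate maximums.
Mean of replicates: (4.508 + 4.509 + 4.368 + 4.509 + 4.509 + 4.508 + 4.508 + 4.509 + 4.368 + 4.508 + 4.508 + 4.509) / 12 = 53.82100 / 12 = 4.48508
Sum of squared deviations: (+0.02292)² + (+0.02392)² + (−0.11708)² + (+0.02392)² + (+0.02392)² + (+0.02292)² + (+0.02292)² + (+0.02392)² + (−0.11708)² + (+0.02292)² + (+0.02292)² + (+0.02392)² = 0.03290
Variance = 0.03290 / 11 = 0.00299
SE* = √0.00299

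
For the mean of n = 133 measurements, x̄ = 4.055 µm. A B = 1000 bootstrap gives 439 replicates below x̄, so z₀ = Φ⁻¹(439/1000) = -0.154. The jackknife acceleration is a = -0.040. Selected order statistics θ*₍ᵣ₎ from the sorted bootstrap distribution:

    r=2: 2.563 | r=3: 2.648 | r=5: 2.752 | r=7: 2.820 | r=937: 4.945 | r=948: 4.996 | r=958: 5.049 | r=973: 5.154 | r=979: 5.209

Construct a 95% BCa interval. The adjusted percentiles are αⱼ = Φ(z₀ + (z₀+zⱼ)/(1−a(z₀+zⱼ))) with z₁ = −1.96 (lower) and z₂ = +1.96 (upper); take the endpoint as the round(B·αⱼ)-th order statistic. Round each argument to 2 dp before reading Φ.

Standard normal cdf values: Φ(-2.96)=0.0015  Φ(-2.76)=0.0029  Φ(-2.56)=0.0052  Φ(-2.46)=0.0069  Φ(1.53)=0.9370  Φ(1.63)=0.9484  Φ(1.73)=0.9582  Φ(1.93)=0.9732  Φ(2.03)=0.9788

(2.820, 4.945)

Lower: z₀ + z₁ = -0.154 + (-1.960) = -2.114; 1 − a(z₀+z₁) = 1 − (-0.040)(-2.114) = 0.9154; argument = -0.154 + (-2.114)/0.9154 = -2.4633 → -2.46.
α₁ = Φ(-2.46) = 0.0069; rank = round(1000 × 0.0069) = 7; θ*₍7₎ = 2.820.
Upper: z₀ + z₂ = 1.806; 1 − a(z₀+z₂) = 1.0722; argument = 1.5303 → 1.53; α₂ = 0.9370; rank = 937; θ*₍937₎ = 4.945.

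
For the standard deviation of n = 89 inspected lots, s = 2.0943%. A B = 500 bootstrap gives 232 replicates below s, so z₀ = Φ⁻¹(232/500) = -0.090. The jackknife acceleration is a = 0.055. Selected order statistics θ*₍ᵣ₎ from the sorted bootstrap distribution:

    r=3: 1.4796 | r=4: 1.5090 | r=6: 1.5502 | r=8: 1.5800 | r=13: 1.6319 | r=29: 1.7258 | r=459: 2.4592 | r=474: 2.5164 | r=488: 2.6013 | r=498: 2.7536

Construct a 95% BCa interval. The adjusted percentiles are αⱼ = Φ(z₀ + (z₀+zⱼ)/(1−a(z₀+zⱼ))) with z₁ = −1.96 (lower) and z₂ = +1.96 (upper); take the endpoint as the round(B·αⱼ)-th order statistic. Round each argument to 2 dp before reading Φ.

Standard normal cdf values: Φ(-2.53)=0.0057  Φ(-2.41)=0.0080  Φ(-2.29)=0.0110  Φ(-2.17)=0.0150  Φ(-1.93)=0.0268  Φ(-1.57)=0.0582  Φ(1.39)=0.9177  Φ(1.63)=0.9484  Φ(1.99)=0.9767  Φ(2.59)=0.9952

Lower: z₀ + z₁ = -0.090 + (-1.960) = -2.050; 1 − a(z₀+z₁) = 1 − (0.055)(-2.050) = 1.1127; argument = -0.090 + (-2.050)/1.1127 = -1.9323 → -1.93.
α₁ = Φ(-1.93) = 0.0268; rank = round(500 × 0.0268) = 13; θ*₍13₎ = 1.6319.
Upper: z₀ + z₂ = 1.870; 1 − a(z₀+z₂) = 0.8972; argument = 1.9944 → 1.99; α₂ = 0.9767; rank = 488; θ*₍488₎ = 2.6013.

(1.6319, 2.6013)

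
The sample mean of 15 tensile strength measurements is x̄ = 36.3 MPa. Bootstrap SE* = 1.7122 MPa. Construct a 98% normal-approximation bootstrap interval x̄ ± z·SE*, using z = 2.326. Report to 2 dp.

(32.32, 40.28)

Margin = 2.326 × 1.7122 = 3.983
Interval: 36.3 ± 3.983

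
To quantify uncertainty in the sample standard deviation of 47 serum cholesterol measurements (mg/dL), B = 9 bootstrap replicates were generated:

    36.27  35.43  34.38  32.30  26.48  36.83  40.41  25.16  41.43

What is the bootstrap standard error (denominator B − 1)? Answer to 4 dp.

SE* = 5.5725

Bootstrap SE is the standard deviation of the 9 replicate standard deviations.
Mean of replicates: (36.27 + 35.43 + 34.38 + 32.30 + 26.48 + 36.83 + 40.41 + 25.16 + 41.43) / 9 = 308.69000 / 9 = 34.29889
Sum of squared deviations: (+1.97111)² + (+1.13111)² + (+0.08111)² + (−1.99889)² + (−7.81889)² + (+2.53111)² + (+6.11111)² + (−9.13889)² + (+7.13111)² = 248.42609
Variance = 248.42609 / 8 = 31.05326
SE* = √31.05326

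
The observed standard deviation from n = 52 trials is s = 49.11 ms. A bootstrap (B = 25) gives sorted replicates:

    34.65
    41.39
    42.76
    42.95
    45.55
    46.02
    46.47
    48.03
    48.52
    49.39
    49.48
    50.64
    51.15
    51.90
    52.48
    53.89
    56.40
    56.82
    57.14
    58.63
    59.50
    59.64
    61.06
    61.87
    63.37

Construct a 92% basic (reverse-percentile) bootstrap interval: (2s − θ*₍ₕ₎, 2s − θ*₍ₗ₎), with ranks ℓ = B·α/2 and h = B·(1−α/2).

(36.35, 63.57)

Percentile endpoints at ranks 1 and 24: θ*₍1₎ = 34.65, θ*₍24₎ = 61.87.
Basic interval reflects these around s:
  lower = 2 × 49.11 − 61.87 = 36.35
  upper = 2 × 49.11 − 34.65 = 63.57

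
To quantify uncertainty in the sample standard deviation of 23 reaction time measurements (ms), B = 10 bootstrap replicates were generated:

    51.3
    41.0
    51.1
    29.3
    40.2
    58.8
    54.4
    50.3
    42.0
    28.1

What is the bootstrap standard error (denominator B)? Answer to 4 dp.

Bootstrap SE is the standard deviation of the 10 replicate standard deviations.
Mean of replicates: (51.3 + 41.0 + 51.1 + 29.3 + 40.2 + 58.8 + 54.4 + 50.3 + 42.0 + 28.1) / 10 = 446.50000 / 10 = 44.65000
Sum of squared deviations: (+6.65000)² + (−3.65000)² + (+6.45000)² + (−15.35000)² + (−4.45000)² + (+14.15000)² + (+9.75000)² + (+5.65000)² + (−2.65000)² + (−16.55000)² = 962.70500
Variance = 962.70500 / 10 = 96.27050
SE* = √96.27050

SE* = 9.8118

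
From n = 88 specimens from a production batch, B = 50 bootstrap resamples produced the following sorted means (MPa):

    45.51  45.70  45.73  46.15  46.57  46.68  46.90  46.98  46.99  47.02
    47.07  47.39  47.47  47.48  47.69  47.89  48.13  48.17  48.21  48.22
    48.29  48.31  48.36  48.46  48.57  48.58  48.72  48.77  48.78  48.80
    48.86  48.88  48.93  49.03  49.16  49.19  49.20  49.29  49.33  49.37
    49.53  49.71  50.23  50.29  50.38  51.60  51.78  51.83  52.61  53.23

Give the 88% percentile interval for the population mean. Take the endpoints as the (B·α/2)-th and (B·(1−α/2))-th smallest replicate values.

α = 0.12; lower rank = 50 × 0.060 = 3; upper rank = 50 × 0.940 = 47.
The 3rd smallest replicate is 45.73; the 47th is 51.78.

(45.73, 51.78)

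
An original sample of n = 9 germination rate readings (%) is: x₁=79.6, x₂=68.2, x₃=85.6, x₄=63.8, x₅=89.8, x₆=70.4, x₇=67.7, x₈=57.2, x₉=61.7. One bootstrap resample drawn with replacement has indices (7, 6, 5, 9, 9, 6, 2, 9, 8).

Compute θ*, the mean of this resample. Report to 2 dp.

Resample values: 67.7, 70.4, 89.8, 61.7, 61.7, 70.4, 68.2, 61.7, 57.2.
Mean = (67.7 + 70.4 + 89.8 + 61.7 + 61.7 + 70.4 + 68.2 + 61.7 + 57.2) / 9 = 608.80 / 9 = 67.64

θ* = 67.64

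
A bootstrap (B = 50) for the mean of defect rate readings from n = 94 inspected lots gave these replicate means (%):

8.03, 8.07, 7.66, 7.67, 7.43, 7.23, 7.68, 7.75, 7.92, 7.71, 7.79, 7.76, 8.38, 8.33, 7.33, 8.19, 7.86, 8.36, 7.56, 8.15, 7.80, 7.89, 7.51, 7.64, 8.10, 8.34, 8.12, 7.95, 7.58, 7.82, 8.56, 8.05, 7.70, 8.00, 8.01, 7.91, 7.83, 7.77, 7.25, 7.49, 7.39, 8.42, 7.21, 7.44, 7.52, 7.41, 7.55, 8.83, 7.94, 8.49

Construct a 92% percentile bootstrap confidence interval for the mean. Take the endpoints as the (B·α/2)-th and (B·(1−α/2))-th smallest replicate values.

(7.23, 8.49)

Sorted replicates: 7.21, 7.23, 7.25, 7.33, 7.39, 7.41, 7.43, 7.44, 7.49, 7.51, 7.52, 7.55, 7.56, 7.58, 7.64, 7.66, 7.67, 7.68, 7.70, 7.71, 7.75, 7.76, 7.77, 7.79, 7.80, 7.82, 7.83, 7.86, 7.89, 7.91, 7.92, 7.94, 7.95, 8.00, 8.01, 8.03, 8.05, 8.07, 8.10, 8.12, 8.15, 8.19, 8.33, 8.34, 8.36, 8.38, 8.42, 8.49, 8.56, 8.83
α = 0.08; lower rank = 50 × 0.040 = 2; upper rank = 50 × 0.960 = 48.
The 2nd smallest replicate is 7.23; the 48th is 8.49.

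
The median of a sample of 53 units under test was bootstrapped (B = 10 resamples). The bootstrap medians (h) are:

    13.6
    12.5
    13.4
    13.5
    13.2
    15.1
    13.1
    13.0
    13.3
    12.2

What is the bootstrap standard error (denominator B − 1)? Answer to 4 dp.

Bootstrap SE is the standard deviation of the 10 replicate medians.
Mean of replicates: (13.6 + 12.5 + 13.4 + 13.5 + 13.2 + 15.1 + 13.1 + 13.0 + 13.3 + 12.2) / 10 = 132.90000 / 10 = 13.29000
Sum of squared deviations: (+0.31000)² + (−0.79000)² + (+0.11000)² + (+0.21000)² + (−0.09000)² + (+1.81000)² + (−0.19000)² + (−0.29000)² + (+0.01000)² + (−1.09000)² = 5.36900
Variance = 5.36900 / 9 = 0.59656
SE* = √0.59656

SE* = 0.7724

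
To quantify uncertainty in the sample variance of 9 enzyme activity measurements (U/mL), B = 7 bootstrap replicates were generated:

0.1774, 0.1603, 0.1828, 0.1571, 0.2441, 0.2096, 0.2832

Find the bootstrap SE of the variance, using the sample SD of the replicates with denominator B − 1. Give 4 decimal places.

Bootstrap SE is the standard deviation of the 7 replicate variances.
Mean of replicates: (0.1774 + 0.1603 + 0.1828 + 0.1571 + 0.2441 + 0.2096 + 0.2832) / 7 = 1.41450 / 7 = 0.20207
Sum of squared deviations: (−0.02467)² + (−0.04177)² + (−0.01927)² + (−0.04497)² + (+0.04203)² + (+0.00753)² + (+0.08113)² = 0.01315
Variance = 0.01315 / 6 = 0.00219
SE* = √0.00219

SE* = 0.0468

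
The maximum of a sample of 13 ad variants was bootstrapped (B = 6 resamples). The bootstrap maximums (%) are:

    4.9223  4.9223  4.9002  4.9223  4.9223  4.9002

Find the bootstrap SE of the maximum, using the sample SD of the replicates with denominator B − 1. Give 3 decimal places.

Bootstrap SE is the standard deviation of the 6 replicate maximums.
Mean of replicates: (4.9223 + 4.9223 + 4.9002 + 4.9223 + 4.9223 + 4.9002) / 6 = 29.48960 / 6 = 4.91493
Sum of squared deviations: (+0.00737)² + (+0.00737)² + (−0.01473)² + (+0.00737)² + (+0.00737)² + (−0.01473)² = 0.00065
Variance = 0.00065 / 5 = 0.00013
SE* = √0.00013

SE* = 0.011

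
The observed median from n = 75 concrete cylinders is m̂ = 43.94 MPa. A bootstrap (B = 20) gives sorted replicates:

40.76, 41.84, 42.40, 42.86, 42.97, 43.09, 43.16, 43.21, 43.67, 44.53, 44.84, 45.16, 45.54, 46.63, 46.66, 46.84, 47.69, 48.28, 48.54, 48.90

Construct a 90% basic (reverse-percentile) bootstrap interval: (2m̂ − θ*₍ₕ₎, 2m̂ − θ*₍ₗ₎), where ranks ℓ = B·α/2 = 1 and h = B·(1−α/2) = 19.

Percentile endpoints at ranks 1 and 19: θ*₍1₎ = 40.76, θ*₍19₎ = 48.54.
Basic interval reflects these around m̂:
  lower = 2 × 43.94 − 48.54 = 39.34
  upper = 2 × 43.94 − 40.76 = 47.12

(39.34, 47.12)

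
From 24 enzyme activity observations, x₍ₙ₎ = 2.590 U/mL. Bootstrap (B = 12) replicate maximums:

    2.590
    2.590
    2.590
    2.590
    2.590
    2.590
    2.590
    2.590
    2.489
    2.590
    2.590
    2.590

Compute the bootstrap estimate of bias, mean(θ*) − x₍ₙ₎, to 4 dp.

mean(θ*) = (2.590 + 2.590 + 2.590 + 2.590 + 2.590 + 2.590 + 2.590 + 2.590 + 2.489 + 2.590 + 2.590 + 2.590) / 12 = 2.58158
bias = 2.58158 − 2.590

bias = −0.0084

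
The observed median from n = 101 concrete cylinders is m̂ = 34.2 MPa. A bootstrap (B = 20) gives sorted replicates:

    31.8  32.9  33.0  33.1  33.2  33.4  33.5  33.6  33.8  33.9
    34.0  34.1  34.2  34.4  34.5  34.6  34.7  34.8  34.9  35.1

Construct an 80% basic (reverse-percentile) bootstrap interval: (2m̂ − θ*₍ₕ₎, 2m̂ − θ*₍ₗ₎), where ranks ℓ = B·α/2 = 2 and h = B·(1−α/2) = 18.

Percentile endpoints at ranks 2 and 18: θ*₍2₎ = 32.9, θ*₍18₎ = 34.8.
Basic interval reflects these around m̂:
  lower = 2 × 34.2 − 34.8 = 33.6
  upper = 2 × 34.2 − 32.9 = 35.5

(33.6, 35.5)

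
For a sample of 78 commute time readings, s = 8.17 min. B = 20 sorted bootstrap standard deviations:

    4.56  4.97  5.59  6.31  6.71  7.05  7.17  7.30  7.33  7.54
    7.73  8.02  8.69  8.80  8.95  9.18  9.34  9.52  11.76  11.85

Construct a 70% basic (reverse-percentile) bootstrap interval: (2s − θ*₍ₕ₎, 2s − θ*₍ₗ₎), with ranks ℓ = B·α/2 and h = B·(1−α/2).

Percentile endpoints at ranks 3 and 17: θ*₍3₎ = 5.59, θ*₍17₎ = 9.34.
Basic interval reflects these around s:
  lower = 2 × 8.17 − 9.34 = 7.00
  upper = 2 × 8.17 − 5.59 = 10.75

(7.00, 10.75)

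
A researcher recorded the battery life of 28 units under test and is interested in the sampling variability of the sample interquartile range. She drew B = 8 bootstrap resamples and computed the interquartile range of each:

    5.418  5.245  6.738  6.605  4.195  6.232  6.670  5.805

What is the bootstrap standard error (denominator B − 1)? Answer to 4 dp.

SE* = 0.8839

Bootstrap SE is the standard deviation of the 8 replicate interquartile ranges.
Mean of replicates: (5.418 + 5.245 + 6.738 + 6.605 + 4.195 + 6.232 + 6.670 + 5.805) / 8 = 46.90800 / 8 = 5.86350
Sum of squared deviations: (−0.44550)² + (−0.61850)² + (+0.87450)² + (+0.74150)² + (−1.66850)² + (+0.36850)² + (+0.80650)² + (−0.05850)² = 5.46913
Variance = 5.46913 / 7 = 0.78130
SE* = √0.78130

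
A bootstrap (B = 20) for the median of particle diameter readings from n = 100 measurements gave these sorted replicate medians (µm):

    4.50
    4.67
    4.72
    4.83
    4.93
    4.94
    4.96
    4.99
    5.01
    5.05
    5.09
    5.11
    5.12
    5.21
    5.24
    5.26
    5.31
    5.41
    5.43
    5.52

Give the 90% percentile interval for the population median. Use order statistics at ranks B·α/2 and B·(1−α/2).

(4.50, 5.43)

α = 0.10; lower rank = 20 × 0.050 = 1; upper rank = 20 × 0.950 = 19.
The 1st smallest replicate is 4.50; the 19th is 5.43.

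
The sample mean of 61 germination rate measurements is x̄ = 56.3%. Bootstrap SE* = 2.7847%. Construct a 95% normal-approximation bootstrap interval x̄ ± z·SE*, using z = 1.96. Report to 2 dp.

Margin = 1.96 × 2.7847 = 5.458
Interval: 56.3 ± 5.458

(50.84, 61.76)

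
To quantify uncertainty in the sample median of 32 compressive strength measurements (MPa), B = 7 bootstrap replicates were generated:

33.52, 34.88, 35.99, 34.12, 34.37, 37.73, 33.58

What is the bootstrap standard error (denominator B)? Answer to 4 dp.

SE* = 1.4006

Bootstrap SE is the standard deviation of the 7 replicate medians.
Mean of replicates: (33.52 + 34.88 + 35.99 + 34.12 + 34.37 + 37.73 + 33.58) / 7 = 244.19000 / 7 = 34.88429
Sum of squared deviations: (−1.36429)² + (−0.00429)² + (+1.10571)² + (−0.76429)² + (−0.51429)² + (+2.84571)² + (−1.30429)² = 13.73177
Variance = 13.73177 / 7 = 1.96168
SE* = √1.96168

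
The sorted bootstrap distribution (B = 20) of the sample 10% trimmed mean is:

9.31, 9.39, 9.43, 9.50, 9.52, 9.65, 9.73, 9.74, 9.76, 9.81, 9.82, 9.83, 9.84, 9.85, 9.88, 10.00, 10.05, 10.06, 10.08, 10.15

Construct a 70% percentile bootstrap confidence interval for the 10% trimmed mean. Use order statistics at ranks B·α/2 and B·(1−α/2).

α = 0.30; lower rank = 20 × 0.150 = 3; upper rank = 20 × 0.850 = 17.
The 3rd smallest replicate is 9.43; the 17th is 10.05.

(9.43, 10.05)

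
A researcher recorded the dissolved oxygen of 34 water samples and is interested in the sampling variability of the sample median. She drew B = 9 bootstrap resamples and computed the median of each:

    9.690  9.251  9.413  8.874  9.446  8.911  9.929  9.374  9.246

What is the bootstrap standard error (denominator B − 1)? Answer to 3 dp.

Bootstrap SE is the standard deviation of the 9 replicate medians.
Mean of replicates: (9.690 + 9.251 + 9.413 + 8.874 + 9.446 + 8.911 + 9.929 + 9.374 + 9.246) / 9 = 84.1340 / 9 = 9.3482
Sum of squared deviations: (+0.3418)² + (−0.0972)² + (+0.0648)² + (−0.4742)² + (+0.0978)² + (−0.4372)² + (+0.5808)² + (+0.0258)² + (−0.1022)² = 0.9045
Variance = 0.9045 / 8 = 0.1131
SE* = √0.1131

SE* = 0.336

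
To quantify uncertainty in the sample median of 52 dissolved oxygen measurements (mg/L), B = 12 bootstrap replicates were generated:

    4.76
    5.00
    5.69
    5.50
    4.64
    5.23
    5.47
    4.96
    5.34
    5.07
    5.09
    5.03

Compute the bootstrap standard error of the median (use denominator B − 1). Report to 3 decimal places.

SE* = 0.310

Bootstrap SE is the standard deviation of the 12 replicate medians.
Mean of replicates: (4.76 + 5.00 + 5.69 + 5.50 + 4.64 + 5.23 + 5.47 + 4.96 + 5.34 + 5.07 + 5.09 + 5.03) / 12 = 61.7800 / 12 = 5.1483
Sum of squared deviations: (−0.3883)² + (−0.1483)² + (+0.5417)² + (+0.3517)² + (−0.5083)² + (+0.0817)² + (+0.3217)² + (−0.1883)² + (+0.1917)² + (−0.0783)² + (−0.0583)² + (−0.1183)² = 1.0542
Variance = 1.0542 / 11 = 0.0958
SE* = √0.0958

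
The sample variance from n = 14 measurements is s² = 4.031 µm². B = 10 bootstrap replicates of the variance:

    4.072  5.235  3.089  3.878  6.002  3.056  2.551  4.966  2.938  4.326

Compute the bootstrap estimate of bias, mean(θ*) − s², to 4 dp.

bias = −0.0197

mean(θ*) = (4.072 + 5.235 + 3.089 + 3.878 + 6.002 + 3.056 + 2.551 + 4.966 + 2.938 + 4.326) / 10 = 4.01130
bias = 4.01130 − 4.031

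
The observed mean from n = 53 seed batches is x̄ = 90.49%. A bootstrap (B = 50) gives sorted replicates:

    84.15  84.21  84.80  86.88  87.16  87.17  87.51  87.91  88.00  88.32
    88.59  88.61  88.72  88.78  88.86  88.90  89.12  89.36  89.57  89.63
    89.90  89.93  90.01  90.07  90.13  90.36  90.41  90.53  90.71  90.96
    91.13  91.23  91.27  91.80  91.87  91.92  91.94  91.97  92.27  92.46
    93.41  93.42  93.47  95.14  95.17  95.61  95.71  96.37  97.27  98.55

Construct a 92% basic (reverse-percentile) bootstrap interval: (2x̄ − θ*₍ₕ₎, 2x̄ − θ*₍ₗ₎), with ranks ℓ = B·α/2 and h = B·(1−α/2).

Percentile endpoints at ranks 2 and 48: θ*₍2₎ = 84.21, θ*₍48₎ = 96.37.
Basic interval reflects these around x̄:
  lower = 2 × 90.49 − 96.37 = 84.61
  upper = 2 × 90.49 − 84.21 = 96.77

(84.61, 96.77)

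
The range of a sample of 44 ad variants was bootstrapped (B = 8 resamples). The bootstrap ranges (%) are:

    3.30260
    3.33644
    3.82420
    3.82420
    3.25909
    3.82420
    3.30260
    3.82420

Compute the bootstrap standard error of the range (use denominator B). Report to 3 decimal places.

Bootstrap SE is the standard deviation of the 8 replicate ranges.
Mean of replicates: (3.30260 + 3.33644 + 3.82420 + 3.82420 + 3.25909 + 3.82420 + 3.30260 + 3.82420) / 8 = 28.497530 / 8 = 3.562191
Sum of squared deviations: (−0.259591)² + (−0.225751)² + (+0.262009)² + (+0.262009)² + (−0.303101)² + (+0.262009)² + (−0.259591)² + (+0.262009)² = 0.552204
Variance = 0.552204 / 8 = 0.069025
SE* = √0.069025

SE* = 0.263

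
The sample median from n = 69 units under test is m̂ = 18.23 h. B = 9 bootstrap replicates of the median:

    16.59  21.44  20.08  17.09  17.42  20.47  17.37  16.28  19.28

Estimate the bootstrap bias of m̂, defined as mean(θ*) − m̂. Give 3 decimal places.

mean(θ*) = (16.59 + 21.44 + 20.08 + 17.09 + 17.42 + 20.47 + 17.37 + 16.28 + 19.28) / 9 = 18.4467
bias = 18.4467 − 18.23

bias = +0.217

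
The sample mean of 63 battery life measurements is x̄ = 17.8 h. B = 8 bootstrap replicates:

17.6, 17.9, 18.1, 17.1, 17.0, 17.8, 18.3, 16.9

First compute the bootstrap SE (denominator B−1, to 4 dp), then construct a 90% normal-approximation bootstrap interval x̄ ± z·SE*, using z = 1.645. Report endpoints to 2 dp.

Mean of replicates = 17.5875; sum of squared deviations = 1.9688; SE* = √(1.9688/7) = 0.5303
Margin = 1.645 × 0.5303 = 0.872
Interval: 17.8 ± 0.872

(16.93, 18.67)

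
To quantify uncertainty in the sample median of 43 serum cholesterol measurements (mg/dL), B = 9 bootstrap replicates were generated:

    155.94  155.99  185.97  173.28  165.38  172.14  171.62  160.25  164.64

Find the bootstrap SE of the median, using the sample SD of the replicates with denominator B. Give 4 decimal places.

SE* = 9.0910

Bootstrap SE is the standard deviation of the 9 replicate medians.
Mean of replicates: (155.94 + 155.99 + 185.97 + 173.28 + 165.38 + 172.14 + 171.62 + 160.25 + 164.64) / 9 = 1505.21000 / 9 = 167.24556
Sum of squared deviations: (−11.30556)² + (−11.25556)² + (+18.72444)² + (+6.03444)² + (−1.86556)² + (+4.89444)² + (+4.37444)² + (−6.99556)² + (−2.60556)² = 743.82082
Variance = 743.82082 / 9 = 82.64676
SE* = √82.64676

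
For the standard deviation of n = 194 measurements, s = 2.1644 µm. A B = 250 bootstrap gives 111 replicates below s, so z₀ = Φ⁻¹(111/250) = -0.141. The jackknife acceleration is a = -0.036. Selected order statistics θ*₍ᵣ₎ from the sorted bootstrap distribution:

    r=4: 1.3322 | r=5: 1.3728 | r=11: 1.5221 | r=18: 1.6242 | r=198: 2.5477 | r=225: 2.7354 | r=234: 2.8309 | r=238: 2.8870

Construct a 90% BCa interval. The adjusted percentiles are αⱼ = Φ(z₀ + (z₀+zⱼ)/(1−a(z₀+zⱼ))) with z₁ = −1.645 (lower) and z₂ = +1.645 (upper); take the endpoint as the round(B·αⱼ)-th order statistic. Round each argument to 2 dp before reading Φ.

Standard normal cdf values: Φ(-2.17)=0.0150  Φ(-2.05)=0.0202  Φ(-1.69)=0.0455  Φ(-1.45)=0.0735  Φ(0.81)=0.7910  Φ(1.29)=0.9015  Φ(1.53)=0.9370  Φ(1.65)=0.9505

Lower: z₀ + z₁ = -0.141 + (-1.645) = -1.786; 1 − a(z₀+z₁) = 1 − (-0.036)(-1.786) = 0.9357; argument = -0.141 + (-1.786)/0.9357 = -2.0497 → -2.05.
α₁ = Φ(-2.05) = 0.0202; rank = round(250 × 0.0202) = 5; θ*₍5₎ = 1.3728.
Upper: z₀ + z₂ = 1.504; 1 − a(z₀+z₂) = 1.0541; argument = 1.2858 → 1.29; α₂ = 0.9015; rank = 225; θ*₍225₎ = 2.7354.

(1.3728, 2.7354)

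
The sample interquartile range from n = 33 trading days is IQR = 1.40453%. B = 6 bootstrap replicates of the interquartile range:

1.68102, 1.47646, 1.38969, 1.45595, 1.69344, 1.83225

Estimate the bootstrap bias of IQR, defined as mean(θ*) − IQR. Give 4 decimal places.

mean(θ*) = (1.68102 + 1.47646 + 1.38969 + 1.45595 + 1.69344 + 1.83225) / 6 = 1.58814
bias = 1.58814 − 1.40453

bias = +0.1836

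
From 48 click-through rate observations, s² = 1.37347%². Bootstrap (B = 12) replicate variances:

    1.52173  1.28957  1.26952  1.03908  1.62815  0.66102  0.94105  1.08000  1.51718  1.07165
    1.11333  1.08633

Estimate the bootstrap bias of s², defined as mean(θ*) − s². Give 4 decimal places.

mean(θ*) = (1.52173 + 1.28957 + 1.26952 + 1.03908 + 1.62815 + 0.66102 + 0.94105 + 1.08000 + 1.51718 + 1.07165 + 1.11333 + 1.08633) / 12 = 1.18488
bias = 1.18488 − 1.37347

bias = −0.1886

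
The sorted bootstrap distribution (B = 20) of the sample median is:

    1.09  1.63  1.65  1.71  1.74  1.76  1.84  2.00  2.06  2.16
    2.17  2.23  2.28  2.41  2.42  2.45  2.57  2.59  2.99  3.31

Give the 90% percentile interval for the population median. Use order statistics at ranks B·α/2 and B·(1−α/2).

(1.09, 2.99)

α = 0.10; lower rank = 20 × 0.050 = 1; upper rank = 20 × 0.950 = 19.
The 1st smallest replicate is 1.09; the 19th is 2.99.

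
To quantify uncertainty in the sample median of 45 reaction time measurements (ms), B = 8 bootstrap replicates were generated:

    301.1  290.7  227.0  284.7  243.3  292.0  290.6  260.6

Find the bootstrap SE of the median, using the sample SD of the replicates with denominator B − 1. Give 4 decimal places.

Bootstrap SE is the standard deviation of the 8 replicate medians.
Mean of replicates: (301.1 + 290.7 + 227.0 + 284.7 + 243.3 + 292.0 + 290.6 + 260.6) / 8 = 2190.00000 / 8 = 273.75000
Sum of squared deviations: (+27.35000)² + (+16.95000)² + (−46.75000)² + (+10.95000)² + (−30.45000)² + (+18.25000)² + (+16.85000)² + (−13.15000)² = 5057.90000
Variance = 5057.90000 / 7 = 722.55714
SE* = √722.55714

SE* = 26.8804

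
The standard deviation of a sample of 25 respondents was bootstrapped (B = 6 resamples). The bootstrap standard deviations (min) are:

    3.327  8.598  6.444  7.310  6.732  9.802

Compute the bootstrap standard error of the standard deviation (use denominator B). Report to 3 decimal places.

Bootstrap SE is the standard deviation of the 6 replicate standard deviations.
Mean of replicates: (3.327 + 8.598 + 6.444 + 7.310 + 6.732 + 9.802) / 6 = 42.2130 / 6 = 7.0355
Sum of squared deviations: (−3.7085)² + (+1.5625)² + (−0.5915)² + (+0.2745)² + (−0.3035)² + (+2.7665)² = 24.3652
Variance = 24.3652 / 6 = 4.0609
SE* = √4.0609

SE* = 2.015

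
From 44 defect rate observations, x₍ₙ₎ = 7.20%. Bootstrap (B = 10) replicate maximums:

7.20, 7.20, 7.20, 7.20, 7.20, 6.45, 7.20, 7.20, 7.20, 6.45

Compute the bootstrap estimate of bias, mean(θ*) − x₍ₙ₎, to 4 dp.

bias = −0.1500

mean(θ*) = (7.20 + 7.20 + 7.20 + 7.20 + 7.20 + 6.45 + 7.20 + 7.20 + 7.20 + 6.45) / 10 = 7.05000
bias = 7.05000 − 7.20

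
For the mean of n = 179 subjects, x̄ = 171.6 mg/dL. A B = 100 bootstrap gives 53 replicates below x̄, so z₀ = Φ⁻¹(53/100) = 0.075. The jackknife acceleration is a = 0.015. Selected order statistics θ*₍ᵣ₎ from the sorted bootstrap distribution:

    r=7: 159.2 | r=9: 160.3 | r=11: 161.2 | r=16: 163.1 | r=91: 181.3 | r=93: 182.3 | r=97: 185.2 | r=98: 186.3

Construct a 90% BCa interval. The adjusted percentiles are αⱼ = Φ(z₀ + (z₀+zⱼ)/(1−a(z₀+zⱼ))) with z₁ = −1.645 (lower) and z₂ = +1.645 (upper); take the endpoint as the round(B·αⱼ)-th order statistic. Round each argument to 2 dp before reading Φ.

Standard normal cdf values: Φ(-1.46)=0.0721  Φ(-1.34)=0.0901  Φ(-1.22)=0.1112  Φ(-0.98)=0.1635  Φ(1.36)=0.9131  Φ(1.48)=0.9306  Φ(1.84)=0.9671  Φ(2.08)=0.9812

(159.2, 185.2)

Lower: z₀ + z₁ = 0.075 + (-1.645) = -1.570; 1 − a(z₀+z₁) = 1 − (0.015)(-1.570) = 1.0235; argument = 0.075 + (-1.570)/1.0235 = -1.4589 → -1.46.
α₁ = Φ(-1.46) = 0.0721; rank = round(100 × 0.0721) = 7; θ*₍7₎ = 159.2.
Upper: z₀ + z₂ = 1.720; 1 − a(z₀+z₂) = 0.9742; argument = 1.8406 → 1.84; α₂ = 0.9671; rank = 97; θ*₍97₎ = 185.2.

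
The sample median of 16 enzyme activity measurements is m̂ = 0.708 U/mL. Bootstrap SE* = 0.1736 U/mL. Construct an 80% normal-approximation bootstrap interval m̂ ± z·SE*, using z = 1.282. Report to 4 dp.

(0.4854, 0.9306)

Margin = 1.282 × 0.1736 = 0.22256
Interval: 0.708 ± 0.22256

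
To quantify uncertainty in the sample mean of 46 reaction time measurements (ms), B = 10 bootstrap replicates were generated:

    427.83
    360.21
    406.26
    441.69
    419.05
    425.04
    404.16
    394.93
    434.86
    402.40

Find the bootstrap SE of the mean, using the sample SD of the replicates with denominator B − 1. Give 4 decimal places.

Bootstrap SE is the standard deviation of the 10 replicate means.
Mean of replicates: (427.83 + 360.21 + 406.26 + 441.69 + 419.05 + 425.04 + 404.16 + 394.93 + 434.86 + 402.40) / 10 = 4116.43000 / 10 = 411.64300
Sum of squared deviations: (+16.18700)² + (−51.43300)² + (−5.38300)² + (+30.04700)² + (+7.40700)² + (+13.39700)² + (−7.48300)² + (−16.71300)² + (+23.21700)² + (−9.24300)² = 5033.29641
Variance = 5033.29641 / 9 = 559.25516
SE* = √559.25516

SE* = 23.6486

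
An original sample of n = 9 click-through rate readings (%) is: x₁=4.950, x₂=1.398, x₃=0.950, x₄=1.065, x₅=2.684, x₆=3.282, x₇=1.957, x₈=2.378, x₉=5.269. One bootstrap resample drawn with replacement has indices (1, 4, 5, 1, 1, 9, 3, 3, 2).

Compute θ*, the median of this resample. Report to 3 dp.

θ* = 2.684

Resample values: 4.950, 1.065, 2.684, 4.950, 4.950, 5.269, 0.950, 0.950, 1.398.
Sorted: 0.950, 0.950, 1.065, 1.398, 2.684, 4.950, 4.950, 4.950, 5.269
Median = middle value = 2.684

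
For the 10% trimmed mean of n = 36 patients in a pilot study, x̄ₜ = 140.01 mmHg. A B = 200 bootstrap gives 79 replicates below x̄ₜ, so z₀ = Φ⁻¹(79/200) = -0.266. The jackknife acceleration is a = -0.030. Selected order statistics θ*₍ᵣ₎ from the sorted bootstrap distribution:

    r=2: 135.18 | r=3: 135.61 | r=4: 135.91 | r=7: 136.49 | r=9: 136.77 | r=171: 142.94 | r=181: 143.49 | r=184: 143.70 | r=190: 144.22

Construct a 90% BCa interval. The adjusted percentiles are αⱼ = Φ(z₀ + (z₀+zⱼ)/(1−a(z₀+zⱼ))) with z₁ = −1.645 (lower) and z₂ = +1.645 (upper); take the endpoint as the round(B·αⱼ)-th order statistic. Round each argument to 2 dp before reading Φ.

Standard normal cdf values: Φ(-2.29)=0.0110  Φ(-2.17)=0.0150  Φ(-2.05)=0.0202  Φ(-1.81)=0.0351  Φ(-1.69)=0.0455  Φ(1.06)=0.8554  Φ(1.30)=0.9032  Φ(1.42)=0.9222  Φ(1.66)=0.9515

Lower: z₀ + z₁ = -0.266 + (-1.645) = -1.911; 1 − a(z₀+z₁) = 1 − (-0.030)(-1.911) = 0.9427; argument = -0.266 + (-1.911)/0.9427 = -2.2932 → -2.29.
α₁ = Φ(-2.29) = 0.0110; rank = round(200 × 0.0110) = 2; θ*₍2₎ = 135.18.
Upper: z₀ + z₂ = 1.379; 1 − a(z₀+z₂) = 1.0414; argument = 1.0582 → 1.06; α₂ = 0.8554; rank = 171; θ*₍171₎ = 142.94.

(135.18, 142.94)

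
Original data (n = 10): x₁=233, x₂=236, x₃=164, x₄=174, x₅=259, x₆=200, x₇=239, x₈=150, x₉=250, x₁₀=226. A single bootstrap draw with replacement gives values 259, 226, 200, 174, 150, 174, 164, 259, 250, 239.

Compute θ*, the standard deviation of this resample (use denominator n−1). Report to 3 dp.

Mean = 209.5000; sum of squared deviations = 15904.5000
s² = 15904.5000 / 9 = 1767.1667
s = √1767.1667 = 42.038

θ* = 42.038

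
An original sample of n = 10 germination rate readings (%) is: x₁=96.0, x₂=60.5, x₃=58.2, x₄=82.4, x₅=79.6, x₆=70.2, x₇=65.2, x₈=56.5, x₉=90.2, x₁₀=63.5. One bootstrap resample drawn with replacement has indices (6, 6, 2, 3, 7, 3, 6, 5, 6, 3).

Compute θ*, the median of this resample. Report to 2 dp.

Resample values: 70.2, 70.2, 60.5, 58.2, 65.2, 58.2, 70.2, 79.6, 70.2, 58.2.
Sorted: 58.2, 58.2, 58.2, 60.5, 65.2, 70.2, 70.2, 70.2, 70.2, 79.6
Median = average of the two middle values = 67.70

θ* = 67.70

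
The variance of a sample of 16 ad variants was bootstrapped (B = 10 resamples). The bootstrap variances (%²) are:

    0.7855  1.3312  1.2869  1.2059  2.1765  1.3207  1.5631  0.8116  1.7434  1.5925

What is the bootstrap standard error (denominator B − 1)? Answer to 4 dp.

SE* = 0.4172

Bootstrap SE is the standard deviation of the 10 replicate variances.
Mean of replicates: (0.7855 + 1.3312 + 1.2869 + 1.2059 + 2.1765 + 1.3207 + 1.5631 + 0.8116 + 1.7434 + 1.5925) / 10 = 13.81730 / 10 = 1.38173
Sum of squared deviations: (−0.59623)² + (−0.05053)² + (−0.09483)² + (−0.17583)² + (+0.79477)² + (−0.06103)² + (+0.18137)² + (−0.57013)² + (+0.36167)² + (+0.21077)² = 1.56651
Variance = 1.56651 / 9 = 0.17406
SE* = √0.17406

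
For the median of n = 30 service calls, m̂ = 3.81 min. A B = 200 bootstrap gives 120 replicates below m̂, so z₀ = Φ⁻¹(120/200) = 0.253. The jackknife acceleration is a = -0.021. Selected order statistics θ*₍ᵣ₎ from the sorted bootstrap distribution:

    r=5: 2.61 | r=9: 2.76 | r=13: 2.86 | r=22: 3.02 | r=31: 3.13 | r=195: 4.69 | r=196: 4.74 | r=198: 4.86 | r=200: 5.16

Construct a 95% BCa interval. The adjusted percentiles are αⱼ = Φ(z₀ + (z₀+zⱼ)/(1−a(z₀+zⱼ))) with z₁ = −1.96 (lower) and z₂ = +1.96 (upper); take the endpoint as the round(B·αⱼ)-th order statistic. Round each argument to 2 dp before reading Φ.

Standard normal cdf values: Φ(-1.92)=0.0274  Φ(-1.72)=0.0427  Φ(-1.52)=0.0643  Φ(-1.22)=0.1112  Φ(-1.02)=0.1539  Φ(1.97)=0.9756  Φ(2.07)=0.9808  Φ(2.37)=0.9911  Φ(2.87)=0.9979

Lower: z₀ + z₁ = 0.253 + (-1.960) = -1.707; 1 − a(z₀+z₁) = 1 − (-0.021)(-1.707) = 0.9642; argument = 0.253 + (-1.707)/0.9642 = -1.5175 → -1.52.
α₁ = Φ(-1.52) = 0.0643; rank = round(200 × 0.0643) = 13; θ*₍13₎ = 2.86.
Upper: z₀ + z₂ = 2.213; 1 − a(z₀+z₂) = 1.0465; argument = 2.3677 → 2.37; α₂ = 0.9911; rank = 198; θ*₍198₎ = 4.86.

(2.86, 4.86)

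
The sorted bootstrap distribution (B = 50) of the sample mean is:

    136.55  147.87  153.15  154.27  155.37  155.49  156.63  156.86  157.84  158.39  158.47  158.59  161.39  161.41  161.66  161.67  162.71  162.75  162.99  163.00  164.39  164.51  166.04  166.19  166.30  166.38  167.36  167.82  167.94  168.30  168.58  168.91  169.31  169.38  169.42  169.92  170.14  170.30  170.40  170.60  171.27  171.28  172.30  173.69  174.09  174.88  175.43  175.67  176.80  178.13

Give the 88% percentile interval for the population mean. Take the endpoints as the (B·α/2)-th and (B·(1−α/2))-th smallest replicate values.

(153.15, 175.43)

α = 0.12; lower rank = 50 × 0.060 = 3; upper rank = 50 × 0.940 = 47.
The 3rd smallest replicate is 153.15; the 47th is 175.43.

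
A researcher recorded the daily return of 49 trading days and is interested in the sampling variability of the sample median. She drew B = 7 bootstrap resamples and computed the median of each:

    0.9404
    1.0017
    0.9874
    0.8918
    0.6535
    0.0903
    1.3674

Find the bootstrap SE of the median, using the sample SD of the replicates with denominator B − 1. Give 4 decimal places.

Bootstrap SE is the standard deviation of the 7 replicate medians.
Mean of replicates: (0.9404 + 1.0017 + 0.9874 + 0.8918 + 0.6535 + 0.0903 + 1.3674) / 7 = 5.93250 / 7 = 0.84750
Sum of squared deviations: (+0.09290)² + (+0.15420)² + (+0.13990)² + (+0.04430)² + (−0.19400)² + (−0.75720)² + (+0.51990)² = 0.93523
Variance = 0.93523 / 6 = 0.15587
SE* = √0.15587

SE* = 0.3948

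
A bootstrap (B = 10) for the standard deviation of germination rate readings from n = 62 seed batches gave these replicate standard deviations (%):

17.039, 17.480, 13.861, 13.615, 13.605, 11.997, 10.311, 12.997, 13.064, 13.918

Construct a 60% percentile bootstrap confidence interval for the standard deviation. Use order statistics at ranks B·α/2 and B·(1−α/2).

Sorted replicates: 10.311, 11.997, 12.997, 13.064, 13.605, 13.615, 13.861, 13.918, 17.039, 17.480
α = 0.40; lower rank = 10 × 0.200 = 2; upper rank = 10 × 0.800 = 8.
The 2nd smallest replicate is 11.997; the 8th is 13.918.

(11.997, 13.918)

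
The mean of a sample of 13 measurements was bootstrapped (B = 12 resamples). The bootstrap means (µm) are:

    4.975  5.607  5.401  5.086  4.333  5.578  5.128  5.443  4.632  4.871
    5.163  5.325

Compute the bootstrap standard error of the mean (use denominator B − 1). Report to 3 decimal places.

SE* = 0.383

Bootstrap SE is the standard deviation of the 12 replicate means.
Mean of replicates: (4.975 + 5.607 + 5.401 + 5.086 + 4.333 + 5.578 + 5.128 + 5.443 + 4.632 + 4.871 + 5.163 + 5.325) / 12 = 61.5420 / 12 = 5.1285
Sum of squared deviations: (−0.1535)² + (+0.4785)² + (+0.2725)² + (−0.0425)² + (−0.7955)² + (+0.4495)² + (−0.0005)² + (+0.3145)² + (−0.4965)² + (−0.2575)² + (+0.0345)² + (+0.1965)² = 1.6150
Variance = 1.6150 / 11 = 0.1468
SE* = √0.1468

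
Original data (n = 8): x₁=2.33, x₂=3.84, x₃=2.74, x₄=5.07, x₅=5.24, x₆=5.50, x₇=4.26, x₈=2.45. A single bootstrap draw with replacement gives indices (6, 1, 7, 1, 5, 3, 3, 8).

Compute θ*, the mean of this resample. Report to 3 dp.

Resample values: 5.50, 2.33, 4.26, 2.33, 5.24, 2.74, 2.74, 2.45.
Mean = (5.50 + 2.33 + 4.26 + 2.33 + 5.24 + 2.74 + 2.74 + 2.45) / 8 = 27.590 / 8 = 3.449

θ* = 3.449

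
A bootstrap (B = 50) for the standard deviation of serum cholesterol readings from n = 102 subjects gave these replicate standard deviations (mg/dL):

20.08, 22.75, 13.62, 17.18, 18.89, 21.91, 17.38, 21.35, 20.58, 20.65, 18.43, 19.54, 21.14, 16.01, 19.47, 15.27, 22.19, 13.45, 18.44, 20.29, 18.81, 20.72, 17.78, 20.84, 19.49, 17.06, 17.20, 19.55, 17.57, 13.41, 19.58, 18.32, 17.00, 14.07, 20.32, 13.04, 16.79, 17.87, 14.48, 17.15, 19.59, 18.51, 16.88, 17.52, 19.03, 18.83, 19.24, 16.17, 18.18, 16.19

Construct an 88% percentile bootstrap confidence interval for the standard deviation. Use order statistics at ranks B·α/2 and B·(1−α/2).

Sorted replicates: 13.04, 13.41, 13.45, 13.62, 14.07, 14.48, 15.27, 16.01, 16.17, 16.19, 16.79, 16.88, 17.00, 17.06, 17.15, 17.18, 17.20, 17.38, 17.52, 17.57, 17.78, 17.87, 18.18, 18.32, 18.43, 18.44, 18.51, 18.81, 18.83, 18.89, 19.03, 19.24, 19.47, 19.49, 19.54, 19.55, 19.58, 19.59, 20.08, 20.29, 20.32, 20.58, 20.65, 20.72, 20.84, 21.14, 21.35, 21.91, 22.19, 22.75
α = 0.12; lower rank = 50 × 0.060 = 3; upper rank = 50 × 0.940 = 47.
The 3rd smallest replicate is 13.45; the 47th is 21.35.

(13.45, 21.35)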